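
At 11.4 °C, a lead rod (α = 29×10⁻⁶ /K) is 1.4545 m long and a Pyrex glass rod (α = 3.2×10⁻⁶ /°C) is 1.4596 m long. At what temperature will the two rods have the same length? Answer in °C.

L₁(1 + α₁ΔT) = L₂(1 + α₂ΔT) ⇒ ΔT = (L₂ − L₁)/(α₁L₁ − α₂L₂)
L₂ − L₁ = 1.4596 − 1.4545 = 5.10×10⁻³ m
α₁L₁ − α₂L₂ = 29×10⁻⁶×1.4545 − 3.2×10⁻⁶×1.4596 = 3.750978×10⁻⁵ m/K
ΔT = 5.10×10⁻³ / 3.750978×10⁻⁵ = 135.965 K
T = 11.4 + 135.965 = 147.365 °C

T = 147.4 °C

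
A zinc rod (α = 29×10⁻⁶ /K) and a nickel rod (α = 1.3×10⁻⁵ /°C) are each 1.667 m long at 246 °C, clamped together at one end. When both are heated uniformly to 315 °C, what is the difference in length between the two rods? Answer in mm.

1.84 mm

ΔT = 69 K
zinc: ΔL = 29×10⁻⁶ × 1.667 m × 69 = 3.3357×10⁻³ m = 3.3357 mm
nickel: ΔL = 1.3×10⁻⁵ × 1.667 m × 69 = 1.4953×10⁻³ m = 1.4953 mm
difference = 3.3357 − 1.4953 = 1.8404 mm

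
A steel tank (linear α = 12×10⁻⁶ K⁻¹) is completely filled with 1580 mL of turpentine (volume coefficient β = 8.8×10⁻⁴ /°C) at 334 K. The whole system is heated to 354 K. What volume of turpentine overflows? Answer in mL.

The tank also expands: β_container ≈ 3α = 3.6×10⁻⁵ /K
Net overflow = V₀(β_liq − 3α_cont)ΔT
β − 3α = 8.80×10⁻⁴ − 3.6×10⁻⁵ = 8.44×10⁻⁴ /K; ΔT = 20 K
ΔV = 1580 × 8.44×10⁻⁴ × 20 = 26.7 mL

26.7 mL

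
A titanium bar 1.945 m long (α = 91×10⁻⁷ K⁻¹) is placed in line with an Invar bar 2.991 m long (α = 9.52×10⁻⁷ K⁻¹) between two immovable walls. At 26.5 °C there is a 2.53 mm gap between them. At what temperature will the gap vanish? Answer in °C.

α₁L₁ = 1.76995×10⁻⁵ m/K, α₂L₂ = 2.847432×10⁻⁶ m/K → total 2.0546932×10⁻⁵ m/K
ΔT = g/(α₁L₁+α₂L₂) = 2.53×10⁻³ / 2.0546932×10⁻⁵ = 123.13 K
T = 26.5 + 123.13 = 149.63 °C

T = 150 °C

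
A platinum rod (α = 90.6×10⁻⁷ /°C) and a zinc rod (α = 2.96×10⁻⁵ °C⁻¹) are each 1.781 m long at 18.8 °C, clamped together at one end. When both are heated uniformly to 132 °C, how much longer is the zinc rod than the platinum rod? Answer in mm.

ΔT = 113.2 K
platinum: ΔL = 90.6×10⁻⁷ × 1.781 m × 113.2 = 1.8266×10⁻³ m = 1.8266 mm
zinc: ΔL = 2.96×10⁻⁵ × 1.781 m × 113.2 = 5.9676×10⁻³ m = 5.9676 mm
difference = 5.9676 − 1.8266 = 4.1410 mm

4.14 mm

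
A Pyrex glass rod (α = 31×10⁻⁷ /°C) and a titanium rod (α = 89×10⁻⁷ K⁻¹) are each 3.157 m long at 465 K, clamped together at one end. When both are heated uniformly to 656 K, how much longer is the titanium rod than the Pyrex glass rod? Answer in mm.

3.50 mm

ΔT = 191 K
Pyrex glass: ΔL = 31×10⁻⁷ × 3.157 m × 191 = 1.8693×10⁻³ m = 1.8693 mm
titanium: ΔL = 89×10⁻⁷ × 3.157 m × 191 = 5.3666×10⁻³ m = 5.3666 mm
difference = 5.3666 − 1.8693 = 3.4973 mm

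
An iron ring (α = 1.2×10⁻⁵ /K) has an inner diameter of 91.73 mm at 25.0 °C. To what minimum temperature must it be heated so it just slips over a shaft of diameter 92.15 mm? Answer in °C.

T = 407 °C

Required Δd = 92.15 − 91.73 = 0.42 mm
Δd = αd₀ΔT ⇒ ΔT = Δd/(αd₀) = 0.42 / (1.2×10⁻⁵ × 91.73) = 381.55 K
T_min = 25.0 + 381.55 = 406.55 °C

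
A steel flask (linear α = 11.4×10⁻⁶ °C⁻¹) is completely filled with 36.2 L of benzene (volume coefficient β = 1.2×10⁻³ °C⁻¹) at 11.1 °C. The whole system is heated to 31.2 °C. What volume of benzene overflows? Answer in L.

0.848 L

The flask also expands: β_container ≈ 3α = 3.42×10⁻⁵ /K
Net overflow = V₀(β_liq − 3α_cont)ΔT
β − 3α = 1.20×10⁻³ − 3.42×10⁻⁵ = 1.1658×10⁻³ /K; ΔT = 20.1 K
ΔV = 36.2 × 1.1658×10⁻³ × 20.1 = 0.848 L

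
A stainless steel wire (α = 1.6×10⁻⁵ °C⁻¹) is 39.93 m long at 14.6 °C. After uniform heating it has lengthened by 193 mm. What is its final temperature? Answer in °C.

ΔL = αL₀ΔT ⇒ ΔT = ΔL / (αL₀)
ΔT = 193×10⁻³ m / (1.6×10⁻⁵ × 39.93 m) = 302.09 K
T = 14.6 + 302.09 = 316.69 °C

T = 317 °C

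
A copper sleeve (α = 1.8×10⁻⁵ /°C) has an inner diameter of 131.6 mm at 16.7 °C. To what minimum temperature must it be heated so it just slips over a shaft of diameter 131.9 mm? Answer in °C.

T = 143 °C

Required Δd = 131.9 − 131.6 = 0.3 mm
Δd = αd₀ΔT ⇒ ΔT = Δd/(αd₀) = 0.3 / (1.8×10⁻⁵ × 131.6) = 126.65 K
T_min = 16.7 + 126.65 = 143.35 °C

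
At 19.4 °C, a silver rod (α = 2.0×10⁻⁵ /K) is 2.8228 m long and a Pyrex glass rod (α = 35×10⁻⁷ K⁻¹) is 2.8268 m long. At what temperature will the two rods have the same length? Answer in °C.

T = 105.3 °C

L₁(1 + α₁ΔT) = L₂(1 + α₂ΔT) ⇒ ΔT = (L₂ − L₁)/(α₁L₁ − α₂L₂)
L₂ − L₁ = 2.8268 − 2.8228 = 4.00×10⁻³ m
α₁L₁ − α₂L₂ = 2.0×10⁻⁵×2.8228 − 35×10⁻⁷×2.8268 = 4.65622×10⁻⁵ m/K
ΔT = 4.00×10⁻³ / 4.65622×10⁻⁵ = 85.907 K
T = 19.4 + 85.907 = 105.307 °C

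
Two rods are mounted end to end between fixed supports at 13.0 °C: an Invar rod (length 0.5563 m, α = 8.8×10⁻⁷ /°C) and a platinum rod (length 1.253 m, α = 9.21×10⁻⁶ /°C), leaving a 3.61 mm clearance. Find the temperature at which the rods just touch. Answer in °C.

T = 313 °C

Gap closes when ΔL₁ + ΔL₂ = 3.61 mm = 3.61×10⁻³ m
(α₁L₁ + α₂L₂)ΔT = g
α₁L₁ + α₂L₂ = 8.8×10⁻⁷×0.5563 + 9.21×10⁻⁶×1.253 = 1.2029674×10⁻⁵ m/K
ΔT = 3.61×10⁻³ / 1.2029674×10⁻⁵ = 300.09 K
T = 13.0 + 300.09 = 313.09 °C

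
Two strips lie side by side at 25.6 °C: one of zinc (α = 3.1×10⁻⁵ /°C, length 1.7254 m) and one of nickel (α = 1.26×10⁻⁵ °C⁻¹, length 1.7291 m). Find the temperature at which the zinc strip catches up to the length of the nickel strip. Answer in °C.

Equal length when α₁L₁ΔT − α₂L₂ΔT = L₂ − L₁ = 3.70×10⁻³ m
α₁L₁ = 5.34874×10⁻⁵, α₂L₂ = 2.178666×10⁻⁵ → Δ(αL) = 3.170074×10⁻⁵ m/K
ΔT = 3.70×10⁻³ / 3.170074×10⁻⁵ = 116.717 K, so T = 25.6 + 116.717 = 142.317 °C

T = 142.3 °C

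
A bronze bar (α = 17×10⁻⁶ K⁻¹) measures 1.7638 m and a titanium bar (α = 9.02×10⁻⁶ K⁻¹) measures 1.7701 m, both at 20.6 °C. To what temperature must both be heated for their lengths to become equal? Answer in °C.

T = 470.0 °C

Equal length when α₁L₁ΔT − α₂L₂ΔT = L₂ − L₁ = 6.30×10⁻³ m
α₁L₁ = 2.99846×10⁻⁵, α₂L₂ = 1.5966302×10⁻⁵ → Δ(αL) = 1.4018298×10⁻⁵ m/K
ΔT = 6.30×10⁻³ / 1.4018298×10⁻⁵ = 449.413 K, so T = 20.6 + 449.413 = 470.013 °C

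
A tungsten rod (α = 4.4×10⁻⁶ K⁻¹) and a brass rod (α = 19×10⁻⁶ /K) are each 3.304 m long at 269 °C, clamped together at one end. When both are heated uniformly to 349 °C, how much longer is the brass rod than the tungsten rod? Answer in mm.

3.86 mm

ΔT = 80 K
tungsten: ΔL = 4.4×10⁻⁶ × 3.304 m × 80 = 1.1630×10⁻³ m = 1.1630 mm
brass: ΔL = 19×10⁻⁶ × 3.304 m × 80 = 5.0221×10⁻³ m = 5.0221 mm
difference = 5.0221 − 1.1630 = 3.8591 mm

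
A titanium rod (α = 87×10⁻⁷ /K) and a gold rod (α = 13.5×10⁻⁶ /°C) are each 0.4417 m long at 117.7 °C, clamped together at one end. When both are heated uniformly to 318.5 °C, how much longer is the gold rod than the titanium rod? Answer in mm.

ΔT = 200.8 K
titanium: ΔL = 87×10⁻⁷ × 0.4417 m × 200.8 = 7.7163×10⁻⁴ m = 0.77163 mm
gold: ΔL = 13.5×10⁻⁶ × 0.4417 m × 200.8 = 1.1974×10⁻³ m = 1.1974 mm
difference = 1.1974 − 0.77163 = 0.42577 mm

0.426 mm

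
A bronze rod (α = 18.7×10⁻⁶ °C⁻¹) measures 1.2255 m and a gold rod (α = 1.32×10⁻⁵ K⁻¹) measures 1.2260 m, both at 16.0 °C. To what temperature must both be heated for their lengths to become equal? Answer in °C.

T = 90.25 °C

Equal length when α₁L₁ΔT − α₂L₂ΔT = L₂ − L₁ = 5.00×10⁻⁴ m
α₁L₁ = 2.291685×10⁻⁵, α₂L₂ = 1.61832×10⁻⁵ → Δ(αL) = 6.73365×10⁻⁶ m/K
ΔT = 5.00×10⁻⁴ / 6.73365×10⁻⁶ = 74.2539 K, so T = 16.0 + 74.2539 = 90.2539 °C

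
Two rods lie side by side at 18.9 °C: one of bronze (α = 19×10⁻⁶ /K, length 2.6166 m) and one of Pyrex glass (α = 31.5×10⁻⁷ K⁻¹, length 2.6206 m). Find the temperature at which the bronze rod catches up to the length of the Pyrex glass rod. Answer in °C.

T = 115.4 °C

Equal length when α₁L₁ΔT − α₂L₂ΔT = L₂ − L₁ = 4.00×10⁻³ m
α₁L₁ = 4.97154×10⁻⁵, α₂L₂ = 8.25489×10⁻⁶ → Δ(αL) = 4.146051×10⁻⁵ m/K
ΔT = 4.00×10⁻³ / 4.146051×10⁻⁵ = 96.477 K, so T = 18.9 + 96.477 = 115.377 °C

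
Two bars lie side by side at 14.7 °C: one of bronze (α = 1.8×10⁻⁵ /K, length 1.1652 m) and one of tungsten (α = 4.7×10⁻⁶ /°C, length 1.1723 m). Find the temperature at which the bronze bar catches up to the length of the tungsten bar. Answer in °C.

T = 473.8 °C

Equal length when α₁L₁ΔT − α₂L₂ΔT = L₂ − L₁ = 7.10×10⁻³ m
α₁L₁ = 2.09736×10⁻⁵, α₂L₂ = 5.50981×10⁻⁶ → Δ(αL) = 1.546379×10⁻⁵ m/K
ΔT = 7.10×10⁻³ / 1.546379×10⁻⁵ = 459.137 K, so T = 14.7 + 459.137 = 473.837 °C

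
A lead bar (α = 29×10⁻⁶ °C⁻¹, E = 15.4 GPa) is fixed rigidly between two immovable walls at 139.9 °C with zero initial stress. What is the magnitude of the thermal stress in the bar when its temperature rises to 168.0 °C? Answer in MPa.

σ = 12.5 MPa

Fully constrained: the free strain ε = αΔT is blocked, so σ = Eε = EαΔT.
|ΔT| = 28.1 K
σ = 15.4×10⁹ × 29×10⁻⁶ × 28.1 = 1.25×10⁷ Pa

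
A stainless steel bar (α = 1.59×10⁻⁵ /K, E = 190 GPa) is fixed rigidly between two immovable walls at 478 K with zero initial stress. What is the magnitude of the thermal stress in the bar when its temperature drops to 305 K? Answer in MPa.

Fully constrained: the free strain ε = αΔT is blocked, so σ = Eε = EαΔT.
|ΔT| = 173 K
σ = 190×10⁹ × 1.59×10⁻⁵ × 173 = 5.23×10⁸ Pa

σ = 523 MPa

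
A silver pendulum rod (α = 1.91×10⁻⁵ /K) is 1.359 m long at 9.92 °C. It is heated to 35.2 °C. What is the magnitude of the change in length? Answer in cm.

ΔL = 0.0656 cm

|ΔT| = |35.2 − 9.92| = 25.28 K
ΔL = αL₀ΔT = (1.91×10⁻⁵)(1.359)(25.28) = 6.56×10⁻⁴ m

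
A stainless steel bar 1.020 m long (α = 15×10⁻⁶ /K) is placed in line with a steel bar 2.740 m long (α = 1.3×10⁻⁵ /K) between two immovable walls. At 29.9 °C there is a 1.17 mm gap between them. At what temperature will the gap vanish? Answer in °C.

α₁L₁ = 1.530×10⁻⁵ m/K, α₂L₂ = 3.562×10⁻⁵ m/K → total 5.092×10⁻⁵ m/K
ΔT = g/(α₁L₁+α₂L₂) = 1.17×10⁻³ / 5.092×10⁻⁵ = 22.977 K
T = 29.9 + 22.977 = 52.877 °C

T = 52.9 °C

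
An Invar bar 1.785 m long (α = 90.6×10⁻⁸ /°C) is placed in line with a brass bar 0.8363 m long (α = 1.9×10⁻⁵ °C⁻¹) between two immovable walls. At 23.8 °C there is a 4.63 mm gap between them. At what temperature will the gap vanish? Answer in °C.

Gap closes when ΔL₁ + ΔL₂ = 4.63 mm = 4.63×10⁻³ m
(α₁L₁ + α₂L₂)ΔT = g
α₁L₁ + α₂L₂ = 90.6×10⁻⁸×1.785 + 1.9×10⁻⁵×0.8363 = 1.750691×10⁻⁵ m/K
ΔT = 4.63×10⁻³ / 1.750691×10⁻⁵ = 264.47 K
T = 23.8 + 264.47 = 288.27 °C

T = 288 °C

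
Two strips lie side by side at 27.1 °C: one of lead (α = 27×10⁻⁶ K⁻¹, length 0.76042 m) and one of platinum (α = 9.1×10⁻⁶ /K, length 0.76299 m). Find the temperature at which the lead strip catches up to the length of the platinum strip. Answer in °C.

T = 216.2 °C

L₁(1 + α₁ΔT) = L₂(1 + α₂ΔT) ⇒ ΔT = (L₂ − L₁)/(α₁L₁ − α₂L₂)
L₂ − L₁ = 0.76299 − 0.76042 = 2.57×10⁻³ m
α₁L₁ − α₂L₂ = 27×10⁻⁶×0.76042 − 9.1×10⁻⁶×0.76299 = 1.3588131×10⁻⁵ m/K
ΔT = 2.57×10⁻³ / 1.3588131×10⁻⁵ = 189.136 K
T = 27.1 + 189.136 = 216.236 °C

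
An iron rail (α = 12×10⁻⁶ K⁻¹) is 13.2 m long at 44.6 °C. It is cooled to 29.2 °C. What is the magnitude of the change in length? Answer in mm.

|ΔT| = |29.2 − 44.6| = 15.4 K
ΔL = αL₀ΔT = (12×10⁻⁶)(13.2)(15.4) = 2.44×10⁻³ m

ΔL = 2.44 mm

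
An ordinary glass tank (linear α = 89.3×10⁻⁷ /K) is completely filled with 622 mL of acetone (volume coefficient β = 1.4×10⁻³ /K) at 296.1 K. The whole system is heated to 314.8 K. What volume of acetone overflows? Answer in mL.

The tank also expands: β_container ≈ 3α = 2.679×10⁻⁵ /K
Net overflow = V₀(β_liq − 3α_cont)ΔT
β − 3α = 1.40×10⁻³ − 2.679×10⁻⁵ = 1.37321×10⁻³ /K; ΔT = 18.7 K
ΔV = 622 × 1.37321×10⁻³ × 18.7 = 16.0 mL

16.0 mL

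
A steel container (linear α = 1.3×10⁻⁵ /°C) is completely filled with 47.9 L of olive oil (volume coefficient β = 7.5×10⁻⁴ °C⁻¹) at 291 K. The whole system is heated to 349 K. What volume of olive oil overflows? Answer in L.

The container also expands: β_container ≈ 3α = 3.9×10⁻⁵ /K
Net overflow = V₀(β_liq − 3α_cont)ΔT
β − 3α = 7.50×10⁻⁴ − 3.9×10⁻⁵ = 7.11×10⁻⁴ /K; ΔT = 58 K
ΔV = 47.9 × 7.11×10⁻⁴ × 58 = 1.98 L

1.98 L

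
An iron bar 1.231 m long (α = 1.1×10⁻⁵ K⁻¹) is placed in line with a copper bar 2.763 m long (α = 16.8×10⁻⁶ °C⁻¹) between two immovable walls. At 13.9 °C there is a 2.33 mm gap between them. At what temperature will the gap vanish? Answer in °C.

T = 52.8 °C

α₁L₁ = 1.3541×10⁻⁵ m/K, α₂L₂ = 4.64184×10⁻⁵ m/K → total 5.99594×10⁻⁵ m/K
ΔT = g/(α₁L₁+α₂L₂) = 2.33×10⁻³ / 5.99594×10⁻⁵ = 38.860 K
T = 13.9 + 38.860 = 52.760 °C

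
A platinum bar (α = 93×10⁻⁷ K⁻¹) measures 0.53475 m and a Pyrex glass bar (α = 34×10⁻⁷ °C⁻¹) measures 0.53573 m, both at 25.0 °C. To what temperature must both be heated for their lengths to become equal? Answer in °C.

L₁(1 + α₁ΔT) = L₂(1 + α₂ΔT) ⇒ ΔT = (L₂ − L₁)/(α₁L₁ − α₂L₂)
L₂ − L₁ = 0.53573 − 0.53475 = 9.80×10⁻⁴ m
α₁L₁ − α₂L₂ = 93×10⁻⁷×0.53475 − 34×10⁻⁷×0.53573 = 3.151693×10⁻⁶ m/K
ΔT = 9.80×10⁻⁴ / 3.151693×10⁻⁶ = 310.944 K
T = 25.0 + 310.944 = 335.944 °C

T = 335.9 °C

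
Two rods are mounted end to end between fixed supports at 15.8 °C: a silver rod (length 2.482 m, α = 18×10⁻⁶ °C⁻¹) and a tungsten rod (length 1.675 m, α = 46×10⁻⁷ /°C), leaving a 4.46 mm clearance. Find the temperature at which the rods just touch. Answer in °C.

T = 101 °C

α₁L₁ = 4.4676×10⁻⁵ m/K, α₂L₂ = 7.705×10⁻⁶ m/K → total 5.2381×10⁻⁵ m/K
ΔT = g/(α₁L₁+α₂L₂) = 4.46×10⁻³ / 5.2381×10⁻⁵ = 85.15 K
T = 15.8 + 85.15 = 100.95 °C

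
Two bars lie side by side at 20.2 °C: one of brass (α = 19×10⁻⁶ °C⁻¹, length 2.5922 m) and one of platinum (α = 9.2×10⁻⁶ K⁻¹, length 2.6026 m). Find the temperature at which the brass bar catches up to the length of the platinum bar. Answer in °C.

Equal length when α₁L₁ΔT − α₂L₂ΔT = L₂ − L₁ = 1.04×10⁻² m
α₁L₁ = 4.92518×10⁻⁵, α₂L₂ = 2.394392×10⁻⁵ → Δ(αL) = 2.530788×10⁻⁵ m/K
ΔT = 1.04×10⁻² / 2.530788×10⁻⁵ = 410.939 K, so T = 20.2 + 410.939 = 431.139 °C

T = 431.1 °C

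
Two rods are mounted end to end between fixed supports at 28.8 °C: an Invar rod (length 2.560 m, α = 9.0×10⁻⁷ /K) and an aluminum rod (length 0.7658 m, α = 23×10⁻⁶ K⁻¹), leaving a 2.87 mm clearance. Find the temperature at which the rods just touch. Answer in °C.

T = 173 °C

Gap closes when ΔL₁ + ΔL₂ = 2.87 mm = 2.87×10⁻³ m
(α₁L₁ + α₂L₂)ΔT = g
α₁L₁ + α₂L₂ = 9.0×10⁻⁷×2.560 + 23×10⁻⁶×0.7658 = 1.99174×10⁻⁵ m/K
ΔT = 2.87×10⁻³ / 1.99174×10⁻⁵ = 144.10 K
T = 28.8 + 144.10 = 172.90 °C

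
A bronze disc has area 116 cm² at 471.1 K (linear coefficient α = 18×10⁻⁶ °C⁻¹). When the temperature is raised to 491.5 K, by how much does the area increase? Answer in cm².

ΔA = 0.0852 cm²

Area coefficient ≈ 2α; |ΔT| = 20.4 K
ΔA = 2αA₀ΔT = 2(18×10⁻⁶)(116)(20.4) = 0.0852 cm²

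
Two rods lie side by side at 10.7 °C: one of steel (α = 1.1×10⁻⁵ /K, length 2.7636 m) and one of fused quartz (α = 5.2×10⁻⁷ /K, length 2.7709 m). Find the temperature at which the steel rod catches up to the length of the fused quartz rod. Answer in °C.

T = 262.8 °C

L₁(1 + α₁ΔT) = L₂(1 + α₂ΔT) ⇒ ΔT = (L₂ − L₁)/(α₁L₁ − α₂L₂)
L₂ − L₁ = 2.7709 − 2.7636 = 7.30×10⁻³ m
α₁L₁ − α₂L₂ = 1.1×10⁻⁵×2.7636 − 5.2×10⁻⁷×2.7709 = 2.8958732×10⁻⁵ m/K
ΔT = 7.30×10⁻³ / 2.8958732×10⁻⁵ = 252.083 K
T = 10.7 + 252.083 = 262.783 °C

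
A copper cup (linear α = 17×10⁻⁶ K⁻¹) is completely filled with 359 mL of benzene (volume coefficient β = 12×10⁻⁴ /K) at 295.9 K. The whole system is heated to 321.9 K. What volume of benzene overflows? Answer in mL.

10.7 mL

The cup also expands: β_container ≈ 3α = 5.1×10⁻⁵ /K
Net overflow = V₀(β_liq − 3α_cont)ΔT
β − 3α = 1.20×10⁻³ − 5.1×10⁻⁵ = 1.149×10⁻³ /K; ΔT = 26.0 K
ΔV = 359 × 1.149×10⁻³ × 26.0 = 10.7 mL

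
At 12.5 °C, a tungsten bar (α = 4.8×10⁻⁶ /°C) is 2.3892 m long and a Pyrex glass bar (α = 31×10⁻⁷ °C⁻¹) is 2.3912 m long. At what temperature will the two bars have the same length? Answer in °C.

Equal length when α₁L₁ΔT − α₂L₂ΔT = L₂ − L₁ = 2.00×10⁻³ m
α₁L₁ = 1.146816×10⁻⁵, α₂L₂ = 7.41272×10⁻⁶ → Δ(αL) = 4.05544×10⁻⁶ m/K
ΔT = 2.00×10⁻³ / 4.05544×10⁻⁶ = 493.165 K, so T = 12.5 + 493.165 = 505.665 °C

T = 505.7 °C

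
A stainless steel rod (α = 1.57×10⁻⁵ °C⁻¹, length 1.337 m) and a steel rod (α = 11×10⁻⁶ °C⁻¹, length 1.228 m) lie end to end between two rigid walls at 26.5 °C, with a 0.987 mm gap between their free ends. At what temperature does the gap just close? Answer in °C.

Gap closes when ΔL₁ + ΔL₂ = 0.987 mm = 9.87×10⁻⁴ m
(α₁L₁ + α₂L₂)ΔT = g
α₁L₁ + α₂L₂ = 1.57×10⁻⁵×1.337 + 11×10⁻⁶×1.228 = 3.44989×10⁻⁵ m/K
ΔT = 9.87×10⁻⁴ / 3.44989×10⁻⁵ = 28.610 K
T = 26.5 + 28.610 = 55.110 °C

T = 55.1 °C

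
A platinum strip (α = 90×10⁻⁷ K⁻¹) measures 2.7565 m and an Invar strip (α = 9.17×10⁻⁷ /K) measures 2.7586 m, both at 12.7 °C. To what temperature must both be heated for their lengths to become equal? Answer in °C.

Equal length when α₁L₁ΔT − α₂L₂ΔT = L₂ − L₁ = 2.10×10⁻³ m
α₁L₁ = 2.48085×10⁻⁵, α₂L₂ = 2.5296362×10⁻⁶ → Δ(αL) = 2.22788638×10⁻⁵ m/K
ΔT = 2.10×10⁻³ / 2.22788638×10⁻⁵ = 94.260 K, so T = 12.7 + 94.260 = 106.960 °C

T = 107.0 °C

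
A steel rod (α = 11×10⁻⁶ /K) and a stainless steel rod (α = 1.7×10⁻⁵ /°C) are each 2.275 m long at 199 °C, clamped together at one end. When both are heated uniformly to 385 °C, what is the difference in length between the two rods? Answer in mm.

ΔT = 186 K
steel: ΔL = 11×10⁻⁶ × 2.275 m × 186 = 4.6547×10⁻³ m = 4.6547 mm
stainless steel: ΔL = 1.7×10⁻⁵ × 2.275 m × 186 = 7.1936×10⁻³ m = 7.1936 mm
difference = 7.1936 − 4.6547 = 2.5389 mm

2.54 mm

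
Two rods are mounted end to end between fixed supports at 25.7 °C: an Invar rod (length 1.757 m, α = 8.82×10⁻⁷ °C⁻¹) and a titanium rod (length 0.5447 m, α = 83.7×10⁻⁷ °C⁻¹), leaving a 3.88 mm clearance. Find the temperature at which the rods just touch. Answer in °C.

T = 661 °C

α₁L₁ = 1.549674×10⁻⁶ m/K, α₂L₂ = 4.559139×10⁻⁶ m/K → total 6.108813×10⁻⁶ m/K
ΔT = g/(α₁L₁+α₂L₂) = 3.88×10⁻³ / 6.108813×10⁻⁶ = 635.15 K
T = 25.7 + 635.15 = 660.85 °C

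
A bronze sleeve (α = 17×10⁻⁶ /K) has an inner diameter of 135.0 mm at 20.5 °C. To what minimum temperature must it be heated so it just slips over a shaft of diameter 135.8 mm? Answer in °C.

Required Δd = 135.8 − 135.0 = 0.8 mm
Δd = αd₀ΔT ⇒ ΔT = Δd/(αd₀) = 0.8 / (17×10⁻⁶ × 135.0) = 348.58 K
T_min = 20.5 + 348.58 = 369.08 °C

T = 369 °C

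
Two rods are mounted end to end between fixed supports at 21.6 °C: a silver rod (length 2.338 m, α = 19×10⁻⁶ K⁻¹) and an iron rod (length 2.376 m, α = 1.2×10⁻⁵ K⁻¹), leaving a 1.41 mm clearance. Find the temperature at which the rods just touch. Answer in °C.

Gap closes when ΔL₁ + ΔL₂ = 1.41 mm = 1.41×10⁻³ m
(α₁L₁ + α₂L₂)ΔT = g
α₁L₁ + α₂L₂ = 19×10⁻⁶×2.338 + 1.2×10⁻⁵×2.376 = 7.2934×10⁻⁵ m/K
ΔT = 1.41×10⁻³ / 7.2934×10⁻⁵ = 19.333 K
T = 21.6 + 19.333 = 40.933 °C

T = 40.9 °C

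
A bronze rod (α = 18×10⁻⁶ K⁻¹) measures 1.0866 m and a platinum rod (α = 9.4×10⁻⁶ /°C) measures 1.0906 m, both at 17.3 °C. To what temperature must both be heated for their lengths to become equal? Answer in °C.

L₁(1 + α₁ΔT) = L₂(1 + α₂ΔT) ⇒ ΔT = (L₂ − L₁)/(α₁L₁ − α₂L₂)
L₂ − L₁ = 1.0906 − 1.0866 = 4.00×10⁻³ m
α₁L₁ − α₂L₂ = 18×10⁻⁶×1.0866 − 9.4×10⁻⁶×1.0906 = 9.30716×10⁻⁶ m/K
ΔT = 4.00×10⁻³ / 9.30716×10⁻⁶ = 429.777 K
T = 17.3 + 429.777 = 447.077 °C

T = 447.1 °C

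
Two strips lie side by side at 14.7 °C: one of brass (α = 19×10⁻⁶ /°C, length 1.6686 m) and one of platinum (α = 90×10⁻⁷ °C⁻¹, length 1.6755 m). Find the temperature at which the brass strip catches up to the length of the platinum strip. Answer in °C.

T = 429.8 °C

L₁(1 + α₁ΔT) = L₂(1 + α₂ΔT) ⇒ ΔT = (L₂ − L₁)/(α₁L₁ − α₂L₂)
L₂ − L₁ = 1.6755 − 1.6686 = 6.90×10⁻³ m
α₁L₁ − α₂L₂ = 19×10⁻⁶×1.6686 − 90×10⁻⁷×1.6755 = 1.66239×10⁻⁵ m/K
ΔT = 6.90×10⁻³ / 1.66239×10⁻⁵ = 415.065 K
T = 14.7 + 415.065 = 429.765 °C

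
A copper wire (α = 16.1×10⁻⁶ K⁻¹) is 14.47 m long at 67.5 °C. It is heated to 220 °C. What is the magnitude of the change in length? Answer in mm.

|ΔT| = |220 − 67.5| = 152.5 K
ΔL = αL₀ΔT = (16.1×10⁻⁶)(14.47)(152.5) = 3.55×10⁻² m

ΔL = 35.5 mm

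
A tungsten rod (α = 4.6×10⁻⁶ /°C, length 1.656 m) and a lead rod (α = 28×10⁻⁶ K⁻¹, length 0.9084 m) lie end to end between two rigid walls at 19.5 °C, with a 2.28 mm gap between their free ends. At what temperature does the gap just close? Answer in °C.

α₁L₁ = 7.6176×10⁻⁶ m/K, α₂L₂ = 2.54352×10⁻⁵ m/K → total 3.30528×10⁻⁵ m/K
ΔT = g/(α₁L₁+α₂L₂) = 2.28×10⁻³ / 3.30528×10⁻⁵ = 68.981 K
T = 19.5 + 68.981 = 88.481 °C

T = 88.5 °C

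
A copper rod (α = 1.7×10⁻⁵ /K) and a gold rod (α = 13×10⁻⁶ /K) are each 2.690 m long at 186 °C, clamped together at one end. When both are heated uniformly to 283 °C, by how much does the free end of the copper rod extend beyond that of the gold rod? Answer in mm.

1.04 mm

ΔT = 97 K
copper: ΔL = 1.7×10⁻⁵ × 2.690 m × 97 = 4.4358×10⁻³ m = 4.4358 mm
gold: ΔL = 13×10⁻⁶ × 2.690 m × 97 = 3.3921×10⁻³ m = 3.3921 mm
difference = 4.4358 − 3.3921 = 1.0437 mm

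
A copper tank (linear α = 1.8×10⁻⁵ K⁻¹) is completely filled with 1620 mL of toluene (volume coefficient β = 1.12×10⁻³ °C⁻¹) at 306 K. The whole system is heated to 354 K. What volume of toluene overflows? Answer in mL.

82.9 mL

The tank also expands: β_container ≈ 3α = 5.4×10⁻⁵ /K
Net overflow = V₀(β_liq − 3α_cont)ΔT
β − 3α = 1.12×10⁻³ − 5.4×10⁻⁵ = 1.066×10⁻³ /K; ΔT = 48 K
ΔV = 1620 × 1.066×10⁻³ × 48 = 82.9 mL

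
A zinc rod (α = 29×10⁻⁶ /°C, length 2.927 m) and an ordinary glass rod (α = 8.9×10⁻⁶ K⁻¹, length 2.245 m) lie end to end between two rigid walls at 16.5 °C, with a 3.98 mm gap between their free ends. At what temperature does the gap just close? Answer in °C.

α₁L₁ = 8.4883×10⁻⁵ m/K, α₂L₂ = 1.99805×10⁻⁵ m/K → total 1.048635×10⁻⁴ m/K
ΔT = g/(α₁L₁+α₂L₂) = 3.98×10⁻³ / 1.048635×10⁻⁴ = 37.954 K
T = 16.5 + 37.954 = 54.454 °C

T = 54.5 °C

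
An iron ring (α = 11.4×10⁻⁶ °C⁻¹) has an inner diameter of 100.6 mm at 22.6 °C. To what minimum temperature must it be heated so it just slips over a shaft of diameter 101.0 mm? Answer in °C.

Required Δd = 101.0 − 100.6 = 0.4 mm
Δd = αd₀ΔT ⇒ ΔT = Δd/(αd₀) = 0.4 / (11.4×10⁻⁶ × 100.6) = 348.78 K
T_min = 22.6 + 348.78 = 371.38 °C

T = 371 °C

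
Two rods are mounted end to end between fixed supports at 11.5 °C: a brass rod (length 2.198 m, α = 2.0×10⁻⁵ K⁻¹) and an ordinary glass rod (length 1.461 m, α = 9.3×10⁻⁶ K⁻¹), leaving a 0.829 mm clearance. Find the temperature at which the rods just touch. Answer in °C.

α₁L₁ = 4.396×10⁻⁵ m/K, α₂L₂ = 1.35873×10⁻⁵ m/K → total 5.75473×10⁻⁵ m/K
ΔT = g/(α₁L₁+α₂L₂) = 8.29×10⁻⁴ / 5.75473×10⁻⁵ = 14.406 K
T = 11.5 + 14.406 = 25.906 °C

T = 25.9 °C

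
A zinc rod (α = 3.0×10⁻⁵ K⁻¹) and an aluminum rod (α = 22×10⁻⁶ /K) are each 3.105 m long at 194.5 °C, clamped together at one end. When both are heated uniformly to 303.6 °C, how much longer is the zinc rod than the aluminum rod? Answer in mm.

2.71 mm

ΔT = 109.1 K
zinc: ΔL = 3.0×10⁻⁵ × 3.105 m × 109.1 = 1.0163×10⁻² m = 10.163 mm
aluminum: ΔL = 22×10⁻⁶ × 3.105 m × 109.1 = 7.4526×10⁻³ m = 7.4526 mm
difference = 10.163 − 7.4526 = 2.7104 mm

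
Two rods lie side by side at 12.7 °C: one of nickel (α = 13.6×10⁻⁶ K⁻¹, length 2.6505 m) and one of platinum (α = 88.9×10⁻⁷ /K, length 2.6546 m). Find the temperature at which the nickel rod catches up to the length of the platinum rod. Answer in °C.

L₁(1 + α₁ΔT) = L₂(1 + α₂ΔT) ⇒ ΔT = (L₂ − L₁)/(α₁L₁ − α₂L₂)
L₂ − L₁ = 2.6546 − 2.6505 = 4.10×10⁻³ m
α₁L₁ − α₂L₂ = 13.6×10⁻⁶×2.6505 − 88.9×10⁻⁷×2.6546 = 1.2447406×10⁻⁵ m/K
ΔT = 4.10×10⁻³ / 1.2447406×10⁻⁵ = 329.386 K
T = 12.7 + 329.386 = 342.086 °C

T = 342.1 °C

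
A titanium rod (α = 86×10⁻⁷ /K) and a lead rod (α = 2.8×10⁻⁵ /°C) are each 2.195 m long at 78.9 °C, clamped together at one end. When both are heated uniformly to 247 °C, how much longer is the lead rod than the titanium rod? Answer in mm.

7.16 mm

ΔT = 168.1 K
titanium: ΔL = 86×10⁻⁷ × 2.195 m × 168.1 = 3.1732×10⁻³ m = 3.1732 mm
lead: ΔL = 2.8×10⁻⁵ × 2.195 m × 168.1 = 1.0331×10⁻² m = 10.331 mm
difference = 10.331 − 3.1732 = 7.1578 mm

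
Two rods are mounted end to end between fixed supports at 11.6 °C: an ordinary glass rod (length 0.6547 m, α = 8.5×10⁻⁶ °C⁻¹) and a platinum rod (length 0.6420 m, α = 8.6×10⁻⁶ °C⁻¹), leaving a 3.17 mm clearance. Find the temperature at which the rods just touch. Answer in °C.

α₁L₁ = 5.56495×10⁻⁶ m/K, α₂L₂ = 5.5212×10⁻⁶ m/K → total 1.108615×10⁻⁵ m/K
ΔT = g/(α₁L₁+α₂L₂) = 3.17×10⁻³ / 1.108615×10⁻⁵ = 285.94 K
T = 11.6 + 285.94 = 297.54 °C

T = 298 °C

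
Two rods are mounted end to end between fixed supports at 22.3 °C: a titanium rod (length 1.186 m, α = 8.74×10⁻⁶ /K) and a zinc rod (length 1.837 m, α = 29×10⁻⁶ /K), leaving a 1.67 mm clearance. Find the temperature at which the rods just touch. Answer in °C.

Gap closes when ΔL₁ + ΔL₂ = 1.67 mm = 1.67×10⁻³ m
(α₁L₁ + α₂L₂)ΔT = g
α₁L₁ + α₂L₂ = 8.74×10⁻⁶×1.186 + 29×10⁻⁶×1.837 = 6.363864×10⁻⁵ m/K
ΔT = 1.67×10⁻³ / 6.363864×10⁻⁵ = 26.242 K
T = 22.3 + 26.242 = 48.542 °C

T = 48.5 °C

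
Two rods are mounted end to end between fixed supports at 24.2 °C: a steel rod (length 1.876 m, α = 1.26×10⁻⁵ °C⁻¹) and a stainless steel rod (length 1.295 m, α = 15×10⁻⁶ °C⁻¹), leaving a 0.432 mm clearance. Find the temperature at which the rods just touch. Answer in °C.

T = 34.2 °C

α₁L₁ = 2.36376×10⁻⁵ m/K, α₂L₂ = 1.9425×10⁻⁵ m/K → total 4.30626×10⁻⁵ m/K
ΔT = g/(α₁L₁+α₂L₂) = 4.32×10⁻⁴ / 4.30626×10⁻⁵ = 10.032 K
T = 24.2 + 10.032 = 34.232 °C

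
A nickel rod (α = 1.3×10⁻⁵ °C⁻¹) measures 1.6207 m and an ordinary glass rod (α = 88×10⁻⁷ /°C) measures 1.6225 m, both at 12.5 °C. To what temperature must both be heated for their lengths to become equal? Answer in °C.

Equal length when α₁L₁ΔT − α₂L₂ΔT = L₂ − L₁ = 1.80×10⁻³ m
α₁L₁ = 2.10691×10⁻⁵, α₂L₂ = 1.4278×10⁻⁵ → Δ(αL) = 6.7911×10⁻⁶ m/K
ΔT = 1.80×10⁻³ / 6.7911×10⁻⁶ = 265.053 K, so T = 12.5 + 265.053 = 277.553 °C

T = 277.6 °C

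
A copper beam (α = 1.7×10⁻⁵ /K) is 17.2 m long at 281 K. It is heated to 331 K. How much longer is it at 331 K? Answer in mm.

|ΔT| = |331 − 281| = 50 K
ΔL = αL₀ΔT = (1.7×10⁻⁵)(17.2)(50) = 1.46×10⁻² m

ΔL = 14.6 mm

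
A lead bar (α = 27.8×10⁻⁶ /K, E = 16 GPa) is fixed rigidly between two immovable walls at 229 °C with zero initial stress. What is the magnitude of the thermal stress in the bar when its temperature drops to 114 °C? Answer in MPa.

Fully constrained: the free strain ε = αΔT is blocked, so σ = Eε = EαΔT.
|ΔT| = 115 K
σ = 16.0×10⁹ × 27.8×10⁻⁶ × 115 = 5.12×10⁷ Pa

σ = 51.2 MPa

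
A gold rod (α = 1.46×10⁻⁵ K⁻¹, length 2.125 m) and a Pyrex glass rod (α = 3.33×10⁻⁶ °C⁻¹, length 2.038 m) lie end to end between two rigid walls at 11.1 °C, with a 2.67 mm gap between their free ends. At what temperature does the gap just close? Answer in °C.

Gap closes when ΔL₁ + ΔL₂ = 2.67 mm = 2.67×10⁻³ m
(α₁L₁ + α₂L₂)ΔT = g
α₁L₁ + α₂L₂ = 1.46×10⁻⁵×2.125 + 3.33×10⁻⁶×2.038 = 3.781154×10⁻⁵ m/K
ΔT = 2.67×10⁻³ / 3.781154×10⁻⁵ = 70.613 K
T = 11.1 + 70.613 = 81.713 °C

T = 81.7 °C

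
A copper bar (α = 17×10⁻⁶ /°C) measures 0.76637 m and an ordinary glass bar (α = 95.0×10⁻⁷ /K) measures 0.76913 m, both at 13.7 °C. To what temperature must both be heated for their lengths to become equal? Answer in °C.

T = 496.1 °C

L₁(1 + α₁ΔT) = L₂(1 + α₂ΔT) ⇒ ΔT = (L₂ − L₁)/(α₁L₁ − α₂L₂)
L₂ − L₁ = 0.76913 − 0.76637 = 2.76×10⁻³ m
α₁L₁ − α₂L₂ = 17×10⁻⁶×0.76637 − 95.0×10⁻⁷×0.76913 = 5.721555×10⁻⁶ m/K
ΔT = 2.76×10⁻³ / 5.721555×10⁻⁶ = 482.386 K
T = 13.7 + 482.386 = 496.086 °C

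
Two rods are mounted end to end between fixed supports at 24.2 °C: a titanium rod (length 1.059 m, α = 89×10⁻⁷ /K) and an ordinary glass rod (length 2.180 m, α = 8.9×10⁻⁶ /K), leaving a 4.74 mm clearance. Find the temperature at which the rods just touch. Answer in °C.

Gap closes when ΔL₁ + ΔL₂ = 4.74 mm = 4.74×10⁻³ m
(α₁L₁ + α₂L₂)ΔT = g
α₁L₁ + α₂L₂ = 89×10⁻⁷×1.059 + 8.9×10⁻⁶×2.180 = 2.88271×10⁻⁵ m/K
ΔT = 4.74×10⁻³ / 2.88271×10⁻⁵ = 164.43 K
T = 24.2 + 164.43 = 188.63 °C

T = 189 °C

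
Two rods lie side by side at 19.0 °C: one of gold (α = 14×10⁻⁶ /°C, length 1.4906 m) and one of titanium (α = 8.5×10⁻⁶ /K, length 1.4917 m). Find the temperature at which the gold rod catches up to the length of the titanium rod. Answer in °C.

T = 153.3 °C

L₁(1 + α₁ΔT) = L₂(1 + α₂ΔT) ⇒ ΔT = (L₂ − L₁)/(α₁L₁ − α₂L₂)
L₂ − L₁ = 1.4917 − 1.4906 = 1.10×10⁻³ m
α₁L₁ − α₂L₂ = 14×10⁻⁶×1.4906 − 8.5×10⁻⁶×1.4917 = 8.18895×10⁻⁶ m/K
ΔT = 1.10×10⁻³ / 8.18895×10⁻⁶ = 134.327 K
T = 19.0 + 134.327 = 153.327 °C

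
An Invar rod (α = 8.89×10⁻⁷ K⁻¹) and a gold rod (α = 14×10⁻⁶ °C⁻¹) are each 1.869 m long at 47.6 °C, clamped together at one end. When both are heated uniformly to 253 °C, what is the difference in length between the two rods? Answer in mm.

ΔT = 205.4 K
Invar: ΔL = 8.89×10⁻⁷ × 1.869 m × 205.4 = 3.4128×10⁻⁴ m = 0.34128 mm
gold: ΔL = 14×10⁻⁶ × 1.869 m × 205.4 = 5.3745×10⁻³ m = 5.3745 mm
difference = 5.3745 − 0.34128 = 5.03322 mm

5.03 mm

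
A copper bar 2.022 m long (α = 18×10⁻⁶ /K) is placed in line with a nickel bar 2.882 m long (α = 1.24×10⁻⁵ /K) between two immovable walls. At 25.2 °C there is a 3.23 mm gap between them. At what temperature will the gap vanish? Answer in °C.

T = 70.0 °C

Gap closes when ΔL₁ + ΔL₂ = 3.23 mm = 3.23×10⁻³ m
(α₁L₁ + α₂L₂)ΔT = g
α₁L₁ + α₂L₂ = 18×10⁻⁶×2.022 + 1.24×10⁻⁵×2.882 = 7.21328×10⁻⁵ m/K
ΔT = 3.23×10⁻³ / 7.21328×10⁻⁵ = 44.779 K
T = 25.2 + 44.779 = 69.979 °C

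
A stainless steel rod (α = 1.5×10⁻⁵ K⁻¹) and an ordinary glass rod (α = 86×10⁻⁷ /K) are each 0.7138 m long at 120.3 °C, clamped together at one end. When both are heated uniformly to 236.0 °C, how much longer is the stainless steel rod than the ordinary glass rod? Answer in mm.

ΔT = 115.7 K
stainless steel: ΔL = 1.5×10⁻⁵ × 0.7138 m × 115.7 = 1.2388×10⁻³ m = 1.2388 mm
ordinary glass: ΔL = 86×10⁻⁷ × 0.7138 m × 115.7 = 7.1025×10⁻⁴ m = 0.71025 mm
difference = 1.2388 − 0.71025 = 0.52855 mm

0.529 mm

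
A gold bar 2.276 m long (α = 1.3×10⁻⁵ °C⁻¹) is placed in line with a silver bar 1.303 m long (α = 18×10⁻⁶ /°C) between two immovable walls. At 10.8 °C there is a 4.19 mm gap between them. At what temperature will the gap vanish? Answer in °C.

Gap closes when ΔL₁ + ΔL₂ = 4.19 mm = 4.19×10⁻³ m
(α₁L₁ + α₂L₂)ΔT = g
α₁L₁ + α₂L₂ = 1.3×10⁻⁵×2.276 + 18×10⁻⁶×1.303 = 5.3042×10⁻⁵ m/K
ΔT = 4.19×10⁻³ / 5.3042×10⁻⁵ = 78.994 K
T = 10.8 + 78.994 = 89.794 °C

T = 89.8 °C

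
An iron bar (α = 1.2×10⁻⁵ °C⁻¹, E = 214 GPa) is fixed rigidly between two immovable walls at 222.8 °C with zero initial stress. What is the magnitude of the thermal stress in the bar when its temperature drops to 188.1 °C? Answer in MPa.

Fully constrained: the free strain ε = αΔT is blocked, so σ = Eε = EαΔT.
|ΔT| = 34.7 K
σ = 214×10⁹ × 1.2×10⁻⁵ × 34.7 = 8.91×10⁷ Pa

σ = 89.1 MPa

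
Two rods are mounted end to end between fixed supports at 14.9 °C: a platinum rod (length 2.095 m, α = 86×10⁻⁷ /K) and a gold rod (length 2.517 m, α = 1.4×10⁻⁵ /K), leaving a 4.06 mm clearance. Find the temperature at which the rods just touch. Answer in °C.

Gap closes when ΔL₁ + ΔL₂ = 4.06 mm = 4.06×10⁻³ m
(α₁L₁ + α₂L₂)ΔT = g
α₁L₁ + α₂L₂ = 86×10⁻⁷×2.095 + 1.4×10⁻⁵×2.517 = 5.3255×10⁻⁵ m/K
ΔT = 4.06×10⁻³ / 5.3255×10⁻⁵ = 76.237 K
T = 14.9 + 76.237 = 91.137 °C

T = 91.1 °C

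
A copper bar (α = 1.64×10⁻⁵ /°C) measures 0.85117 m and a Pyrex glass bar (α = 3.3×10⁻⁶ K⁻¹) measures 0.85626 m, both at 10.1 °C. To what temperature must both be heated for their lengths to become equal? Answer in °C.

T = 467.3 °C

Equal length when α₁L₁ΔT − α₂L₂ΔT = L₂ − L₁ = 5.09×10⁻³ m
α₁L₁ = 1.3959188×10⁻⁵, α₂L₂ = 2.825658×10⁻⁶ → Δ(αL) = 1.113353×10⁻⁵ m/K
ΔT = 5.09×10⁻³ / 1.113353×10⁻⁵ = 457.178 K, so T = 10.1 + 457.178 = 467.278 °C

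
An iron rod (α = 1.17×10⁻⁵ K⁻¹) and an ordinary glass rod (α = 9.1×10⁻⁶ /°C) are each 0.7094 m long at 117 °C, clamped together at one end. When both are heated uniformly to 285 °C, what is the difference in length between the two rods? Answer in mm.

ΔT = 168 K
iron: ΔL = 1.17×10⁻⁵ × 0.7094 m × 168 = 1.3944×10⁻³ m = 1.3944 mm
ordinary glass: ΔL = 9.1×10⁻⁶ × 0.7094 m × 168 = 1.0845×10⁻³ m = 1.0845 mm
difference = 1.3944 − 1.0845 = 0.3099 mm

0.310 mm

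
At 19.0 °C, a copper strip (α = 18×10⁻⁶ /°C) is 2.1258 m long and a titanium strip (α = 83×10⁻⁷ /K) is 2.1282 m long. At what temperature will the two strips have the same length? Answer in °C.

L₁(1 + α₁ΔT) = L₂(1 + α₂ΔT) ⇒ ΔT = (L₂ − L₁)/(α₁L₁ − α₂L₂)
L₂ − L₁ = 2.1282 − 2.1258 = 2.40×10⁻³ m
α₁L₁ − α₂L₂ = 18×10⁻⁶×2.1258 − 83×10⁻⁷×2.1282 = 2.060034×10⁻⁵ m/K
ΔT = 2.40×10⁻³ / 2.060034×10⁻⁵ = 116.503 K
T = 19.0 + 116.503 = 135.503 °C

T = 135.5 °C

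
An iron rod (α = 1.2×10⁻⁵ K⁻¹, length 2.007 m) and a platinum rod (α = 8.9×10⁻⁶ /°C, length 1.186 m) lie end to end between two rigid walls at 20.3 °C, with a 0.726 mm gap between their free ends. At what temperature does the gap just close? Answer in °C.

α₁L₁ = 2.4084×10⁻⁵ m/K, α₂L₂ = 1.05554×10⁻⁵ m/K → total 3.46394×10⁻⁵ m/K
ΔT = g/(α₁L₁+α₂L₂) = 7.26×10⁻⁴ / 3.46394×10⁻⁵ = 20.959 K
T = 20.3 + 20.959 = 41.259 °C

T = 41.3 °C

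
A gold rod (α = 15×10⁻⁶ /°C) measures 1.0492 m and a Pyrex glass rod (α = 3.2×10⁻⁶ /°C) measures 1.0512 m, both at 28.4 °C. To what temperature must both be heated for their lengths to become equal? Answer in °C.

Equal length when α₁L₁ΔT − α₂L₂ΔT = L₂ − L₁ = 2.00×10⁻³ m
α₁L₁ = 1.5738×10⁻⁵, α₂L₂ = 3.36384×10⁻⁶ → Δ(αL) = 1.237416×10⁻⁵ m/K
ΔT = 2.00×10⁻³ / 1.237416×10⁻⁵ = 161.627 K, so T = 28.4 + 161.627 = 190.027 °C

T = 190.0 °C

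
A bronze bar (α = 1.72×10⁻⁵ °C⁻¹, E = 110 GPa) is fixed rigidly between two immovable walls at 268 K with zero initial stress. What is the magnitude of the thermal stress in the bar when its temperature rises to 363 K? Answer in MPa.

σ = 180 MPa

Fully constrained: the free strain ε = αΔT is blocked, so σ = Eε = EαΔT.
|ΔT| = 95 K
σ = 110×10⁹ × 1.72×10⁻⁵ × 95 = 1.80×10⁸ Pa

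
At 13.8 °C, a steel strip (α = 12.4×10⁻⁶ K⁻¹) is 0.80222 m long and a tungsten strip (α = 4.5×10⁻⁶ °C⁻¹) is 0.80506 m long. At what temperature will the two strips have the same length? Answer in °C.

Equal length when α₁L₁ΔT − α₂L₂ΔT = L₂ − L₁ = 2.84×10⁻³ m
α₁L₁ = 9.947528×10⁻⁶, α₂L₂ = 3.62277×10⁻⁶ → Δ(αL) = 6.324758×10⁻⁶ m/K
ΔT = 2.84×10⁻³ / 6.324758×10⁻⁶ = 449.029 K, so T = 13.8 + 449.029 = 462.829 °C

T = 462.8 °C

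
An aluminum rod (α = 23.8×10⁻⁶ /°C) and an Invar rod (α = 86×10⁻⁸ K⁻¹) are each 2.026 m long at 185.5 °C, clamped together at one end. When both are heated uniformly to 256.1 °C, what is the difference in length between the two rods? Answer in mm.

3.28 mm

ΔT = 70.6 K
aluminum: ΔL = 23.8×10⁻⁶ × 2.026 m × 70.6 = 3.4042×10⁻³ m = 3.4042 mm
Invar: ΔL = 86×10⁻⁸ × 2.026 m × 70.6 = 1.2301×10⁻⁴ m = 0.12301 mm
difference = 3.4042 − 0.12301 = 3.28119 mm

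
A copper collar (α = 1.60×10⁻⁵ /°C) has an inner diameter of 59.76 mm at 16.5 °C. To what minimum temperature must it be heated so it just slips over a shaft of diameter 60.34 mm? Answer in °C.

T = 623 °C

Required Δd = 60.34 − 59.76 = 0.58 mm
Δd = αd₀ΔT ⇒ ΔT = Δd/(αd₀) = 0.58 / (1.60×10⁻⁵ × 59.76) = 606.59 K
T_min = 16.5 + 606.59 = 623.09 °C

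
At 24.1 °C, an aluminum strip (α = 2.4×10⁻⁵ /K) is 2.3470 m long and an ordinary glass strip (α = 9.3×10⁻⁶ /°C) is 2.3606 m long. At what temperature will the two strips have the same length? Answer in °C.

T = 419.7 °C

L₁(1 + α₁ΔT) = L₂(1 + α₂ΔT) ⇒ ΔT = (L₂ − L₁)/(α₁L₁ − α₂L₂)
L₂ − L₁ = 2.3606 − 2.3470 = 1.36×10⁻² m
α₁L₁ − α₂L₂ = 2.4×10⁻⁵×2.3470 − 9.3×10⁻⁶×2.3606 = 3.437442×10⁻⁵ m/K
ΔT = 1.36×10⁻² / 3.437442×10⁻⁵ = 395.643 K
T = 24.1 + 395.643 = 419.743 °C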